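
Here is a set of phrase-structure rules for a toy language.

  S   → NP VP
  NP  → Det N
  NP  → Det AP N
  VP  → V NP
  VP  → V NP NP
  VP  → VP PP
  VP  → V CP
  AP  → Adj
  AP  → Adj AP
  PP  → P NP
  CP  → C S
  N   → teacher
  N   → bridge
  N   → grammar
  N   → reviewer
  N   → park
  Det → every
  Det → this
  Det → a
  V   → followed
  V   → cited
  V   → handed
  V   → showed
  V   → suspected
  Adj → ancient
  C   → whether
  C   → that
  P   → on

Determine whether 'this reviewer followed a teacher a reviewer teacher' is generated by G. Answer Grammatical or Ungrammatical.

An N word can never sit immediately before an N word in any string this grammar generates, so the substring 'reviewer teacher' rules out a derivation.

Ungrammatical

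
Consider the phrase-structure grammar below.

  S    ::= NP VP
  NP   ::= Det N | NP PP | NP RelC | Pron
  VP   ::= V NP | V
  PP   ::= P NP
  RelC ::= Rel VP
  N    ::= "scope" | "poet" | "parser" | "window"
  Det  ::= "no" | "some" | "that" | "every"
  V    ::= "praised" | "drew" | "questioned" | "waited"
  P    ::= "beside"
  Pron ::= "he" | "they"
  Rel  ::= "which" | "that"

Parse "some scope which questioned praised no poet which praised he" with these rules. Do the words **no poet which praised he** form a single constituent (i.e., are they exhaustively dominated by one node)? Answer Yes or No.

Yes

[S [NP [NP [Det some] [N scope]] [RelC [Rel which] [VP [V questioned]]]] [VP [V praised] [NP [NP [Det no] [N poet]] [RelC [Rel which] [VP [V praised] [NP [Pron he]]]]]]]
The words 'no poet which praised he' are exhaustively dominated by a single NP node (built by NP → NP RelC), so they form a constituent.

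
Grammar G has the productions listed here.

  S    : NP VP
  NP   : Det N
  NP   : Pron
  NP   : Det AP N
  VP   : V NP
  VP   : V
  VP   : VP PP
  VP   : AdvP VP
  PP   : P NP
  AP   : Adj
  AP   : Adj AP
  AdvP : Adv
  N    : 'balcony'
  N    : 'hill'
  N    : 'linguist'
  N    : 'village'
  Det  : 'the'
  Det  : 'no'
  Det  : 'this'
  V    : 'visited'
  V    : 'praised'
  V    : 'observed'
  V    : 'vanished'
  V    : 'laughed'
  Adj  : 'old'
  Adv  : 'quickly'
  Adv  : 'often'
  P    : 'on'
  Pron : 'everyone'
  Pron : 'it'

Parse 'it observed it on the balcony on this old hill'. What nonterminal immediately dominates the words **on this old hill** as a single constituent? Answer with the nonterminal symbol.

PP

[S [NP [Pron it]] [VP [VP [VP [V observed] [NP [Pron it]]] [PP [P on] [NP [Det the] [N balcony]]]] [PP [P on] [NP [Det this] [AP [Adj old]] [N hill]]]]]
The span 'on this old hill' is the PP node built by PP → P NP.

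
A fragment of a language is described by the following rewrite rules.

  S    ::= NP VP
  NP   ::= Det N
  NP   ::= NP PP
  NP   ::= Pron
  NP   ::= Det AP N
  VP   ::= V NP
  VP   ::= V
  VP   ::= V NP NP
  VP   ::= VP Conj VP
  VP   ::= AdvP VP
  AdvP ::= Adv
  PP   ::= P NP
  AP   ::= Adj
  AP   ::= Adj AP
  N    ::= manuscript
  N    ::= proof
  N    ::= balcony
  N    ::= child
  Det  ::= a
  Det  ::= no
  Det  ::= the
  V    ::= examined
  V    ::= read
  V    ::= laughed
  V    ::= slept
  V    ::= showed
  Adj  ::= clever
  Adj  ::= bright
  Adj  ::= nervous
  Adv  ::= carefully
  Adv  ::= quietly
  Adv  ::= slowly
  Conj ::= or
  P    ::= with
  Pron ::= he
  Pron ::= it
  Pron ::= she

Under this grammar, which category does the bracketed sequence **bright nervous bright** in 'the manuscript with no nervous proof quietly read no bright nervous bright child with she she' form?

S
  NP
    NP
      Det: the
      N: manuscript
    PP
      P: with
      NP
        Det: no
        AP
          Adj: nervous
        N: proof
  VP
    AdvP
      Adv: quietly
    VP
      V: read
      NP
        NP
          Det: no
          AP
            Adj: bright
            AP
              Adj: nervous
              AP
                Adj: bright
          N: child
        PP
          P: with
          NP
            Pron: she
      NP
        Pron: she
The span 'bright nervous bright' is the AP node built by AP → Adj AP.

AP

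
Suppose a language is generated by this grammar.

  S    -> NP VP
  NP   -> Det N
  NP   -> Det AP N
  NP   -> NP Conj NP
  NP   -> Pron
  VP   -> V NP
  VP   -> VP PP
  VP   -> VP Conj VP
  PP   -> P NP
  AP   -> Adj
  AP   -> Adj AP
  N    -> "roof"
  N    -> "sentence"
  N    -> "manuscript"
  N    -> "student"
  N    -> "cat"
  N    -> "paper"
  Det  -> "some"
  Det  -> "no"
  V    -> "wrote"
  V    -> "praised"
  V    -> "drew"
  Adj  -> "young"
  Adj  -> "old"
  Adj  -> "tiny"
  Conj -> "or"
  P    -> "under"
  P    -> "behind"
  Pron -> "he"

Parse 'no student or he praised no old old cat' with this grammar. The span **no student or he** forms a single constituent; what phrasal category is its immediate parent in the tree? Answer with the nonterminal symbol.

S

S
  NP
    NP
      Det: no
      N: student
    Conj: or
    NP
      Pron: he
  VP
    V: praised
    NP
      Det: no
      AP
        Adj: old
        AP
          Adj: old
      N: cat
The span 'no student or he' is the NP node built by NP → NP Conj NP.
Its mother is the S built by S → NP VP.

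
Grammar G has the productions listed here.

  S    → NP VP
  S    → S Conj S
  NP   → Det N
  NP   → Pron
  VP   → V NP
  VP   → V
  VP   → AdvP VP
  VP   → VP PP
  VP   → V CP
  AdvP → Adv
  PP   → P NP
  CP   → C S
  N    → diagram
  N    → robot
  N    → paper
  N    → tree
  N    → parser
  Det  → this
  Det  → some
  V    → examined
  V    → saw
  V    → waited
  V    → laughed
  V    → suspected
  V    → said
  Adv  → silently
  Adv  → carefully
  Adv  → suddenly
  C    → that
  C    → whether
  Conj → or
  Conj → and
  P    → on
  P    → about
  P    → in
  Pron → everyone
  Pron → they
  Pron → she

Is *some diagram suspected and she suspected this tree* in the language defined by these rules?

[S [S [NP [Det some] [N diagram]] [VP [V suspected]]] [Conj and] [S [NP [Pron she]] [VP [V suspected] [NP [Det this] [N tree]]]]]
Every word is introduced by a lexical rule and the phrasal rules combine the resulting categories into a single S.

Grammatical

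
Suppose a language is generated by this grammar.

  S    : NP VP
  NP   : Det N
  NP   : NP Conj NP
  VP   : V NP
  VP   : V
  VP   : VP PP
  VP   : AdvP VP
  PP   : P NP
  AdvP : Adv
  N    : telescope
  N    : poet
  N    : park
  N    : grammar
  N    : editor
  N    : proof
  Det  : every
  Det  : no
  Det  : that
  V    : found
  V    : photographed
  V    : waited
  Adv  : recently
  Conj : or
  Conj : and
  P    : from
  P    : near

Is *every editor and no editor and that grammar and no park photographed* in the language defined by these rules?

S
  NP
    NP
      Det: every
      N: editor
    Conj: and
    NP
      NP
        Det: no
        N: editor
      Conj: and
      NP
        NP
          Det: that
          N: grammar
        Conj: and
        NP
          Det: no
          N: park
  VP
    V: photographed
Each bracket corresponds to one application of a listed rule, so the string is derivable from S.

Grammatical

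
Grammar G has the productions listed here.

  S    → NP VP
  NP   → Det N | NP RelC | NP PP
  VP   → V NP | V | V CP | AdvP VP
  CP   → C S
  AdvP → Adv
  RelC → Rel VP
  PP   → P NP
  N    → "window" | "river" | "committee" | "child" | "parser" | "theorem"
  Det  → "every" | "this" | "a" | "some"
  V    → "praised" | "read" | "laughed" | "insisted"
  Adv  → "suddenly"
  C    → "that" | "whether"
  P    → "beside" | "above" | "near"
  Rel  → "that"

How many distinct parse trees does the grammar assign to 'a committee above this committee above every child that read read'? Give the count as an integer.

Two of the 5 distinct bracketings:
[S [NP [NP [NP [Det a] [N committee]] [PP [P above] [NP [NP [Det this] [N committee]] [PP [P above] [NP [Det every] [N child]]]]]] [RelC [Rel that] [VP [V read]]]] [VP [V read]]]
[S [NP [NP [NP [NP [Det a] [N committee]] [PP [P above] [NP [Det this] [N committee]]]] [PP [P above] [NP [Det every] [N child]]]] [RelC [Rel that] [VP [V read]]]] [VP [V read]]]
The trees differ in how a recursive rule is bracketed over the same span.

5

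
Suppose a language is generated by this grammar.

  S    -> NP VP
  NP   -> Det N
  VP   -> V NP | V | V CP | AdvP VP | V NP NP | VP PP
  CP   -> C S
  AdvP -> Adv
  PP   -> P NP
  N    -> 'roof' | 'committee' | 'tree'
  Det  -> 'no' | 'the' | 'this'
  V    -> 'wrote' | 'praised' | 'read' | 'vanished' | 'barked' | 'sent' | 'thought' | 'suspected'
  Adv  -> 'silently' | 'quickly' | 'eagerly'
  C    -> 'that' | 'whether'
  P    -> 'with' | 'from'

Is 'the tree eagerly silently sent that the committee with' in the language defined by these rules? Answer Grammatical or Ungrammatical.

For S → NP VP, the only prefix that parses as NP is 'the tree', but the remainder 'eagerly silently sent that the committee with' is not a VP under these rules.

Ungrammatical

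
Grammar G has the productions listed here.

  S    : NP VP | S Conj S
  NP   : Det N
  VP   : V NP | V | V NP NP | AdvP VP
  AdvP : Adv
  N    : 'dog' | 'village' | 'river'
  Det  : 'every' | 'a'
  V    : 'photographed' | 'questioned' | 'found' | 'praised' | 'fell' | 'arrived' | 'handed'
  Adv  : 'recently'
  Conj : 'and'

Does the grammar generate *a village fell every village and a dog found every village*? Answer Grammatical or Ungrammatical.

[S [S [NP [Det a] [N village]] [VP [V fell] [NP [Det every] [N village]]]] [Conj and] [S [NP [Det a] [N dog]] [VP [V found] [NP [Det every] [N village]]]]]
Every word is introduced by a lexical rule and the phrasal rules combine the resulting categories into a single S.

Grammatical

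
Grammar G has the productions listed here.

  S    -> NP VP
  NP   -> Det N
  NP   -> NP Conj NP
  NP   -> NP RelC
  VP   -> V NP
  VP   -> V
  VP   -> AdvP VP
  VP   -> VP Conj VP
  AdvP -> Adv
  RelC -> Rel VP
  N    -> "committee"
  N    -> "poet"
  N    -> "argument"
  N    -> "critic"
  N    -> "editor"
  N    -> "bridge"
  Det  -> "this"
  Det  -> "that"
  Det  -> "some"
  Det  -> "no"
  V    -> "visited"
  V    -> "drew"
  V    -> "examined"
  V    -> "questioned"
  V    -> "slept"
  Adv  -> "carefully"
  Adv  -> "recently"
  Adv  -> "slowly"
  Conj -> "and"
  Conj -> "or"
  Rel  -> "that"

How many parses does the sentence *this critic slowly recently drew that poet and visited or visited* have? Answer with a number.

Two of the 9 distinct bracketings:
[S [NP [Det this] [N critic]] [VP [AdvP [Adv slowly]] [VP [AdvP [Adv recently]] [VP [VP [V drew] [NP [Det that] [N poet]]] [Conj and] [VP [VP [V visited]] [Conj or] [VP [V visited]]]]]]]
[S [NP [Det this] [N critic]] [VP [AdvP [Adv slowly]] [VP [AdvP [Adv recently]] [VP [VP [VP [V drew] [NP [Det that] [N poet]]] [Conj and] [VP [V visited]]] [Conj or] [VP [V visited]]]]]]
The trees differ in how a recursive rule is bracketed over the same span.

9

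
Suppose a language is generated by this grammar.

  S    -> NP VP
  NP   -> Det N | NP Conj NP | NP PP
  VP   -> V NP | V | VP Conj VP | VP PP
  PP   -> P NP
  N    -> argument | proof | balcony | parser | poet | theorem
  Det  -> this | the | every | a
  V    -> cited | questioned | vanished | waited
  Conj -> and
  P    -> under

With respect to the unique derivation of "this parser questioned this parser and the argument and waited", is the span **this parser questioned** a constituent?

[S [NP [Det this] [N parser]] [VP [VP [V questioned] [NP [NP [Det this] [N parser]] [Conj and] [NP [Det the] [N argument]]]] [Conj and] [VP [V waited]]]]
The smallest constituent containing 'this parser questioned' is the S spanning 'this parser questioned this parser and the argument and waited'; no single node in the tree dominates exactly the given words.

No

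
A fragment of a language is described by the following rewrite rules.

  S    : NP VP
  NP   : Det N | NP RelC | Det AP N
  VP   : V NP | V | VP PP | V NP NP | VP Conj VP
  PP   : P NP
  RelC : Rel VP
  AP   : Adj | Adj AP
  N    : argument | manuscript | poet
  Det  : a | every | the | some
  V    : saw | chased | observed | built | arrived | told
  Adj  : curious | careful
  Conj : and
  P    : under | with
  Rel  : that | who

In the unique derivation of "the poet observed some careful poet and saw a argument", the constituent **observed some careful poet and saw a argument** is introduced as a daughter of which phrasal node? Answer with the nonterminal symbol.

S
  NP
    Det: the
    N: poet
  VP
    VP
      V: observed
      NP
        Det: some
        AP
          Adj: careful
        N: poet
    Conj: and
    VP
      V: saw
      NP
        Det: a
        N: argument
The span 'observed some careful poet and saw a argument' is the VP node built by VP → VP Conj VP.
Its mother is the S built by S → NP VP.

S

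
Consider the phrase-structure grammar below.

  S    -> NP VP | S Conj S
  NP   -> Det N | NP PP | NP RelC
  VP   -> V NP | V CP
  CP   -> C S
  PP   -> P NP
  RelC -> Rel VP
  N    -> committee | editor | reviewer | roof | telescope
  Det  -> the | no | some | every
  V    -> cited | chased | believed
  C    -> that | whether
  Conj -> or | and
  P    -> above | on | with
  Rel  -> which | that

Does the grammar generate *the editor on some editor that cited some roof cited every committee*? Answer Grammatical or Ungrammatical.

Grammatical

[S [NP [NP [Det the] [N editor]] [PP [P on] [NP [NP [Det some] [N editor]] [RelC [Rel that] [VP [V cited] [NP [Det some] [N roof]]]]]]] [VP [V cited] [NP [Det every] [N committee]]]]
Each bracket corresponds to one application of a listed rule, so the string is derivable from S.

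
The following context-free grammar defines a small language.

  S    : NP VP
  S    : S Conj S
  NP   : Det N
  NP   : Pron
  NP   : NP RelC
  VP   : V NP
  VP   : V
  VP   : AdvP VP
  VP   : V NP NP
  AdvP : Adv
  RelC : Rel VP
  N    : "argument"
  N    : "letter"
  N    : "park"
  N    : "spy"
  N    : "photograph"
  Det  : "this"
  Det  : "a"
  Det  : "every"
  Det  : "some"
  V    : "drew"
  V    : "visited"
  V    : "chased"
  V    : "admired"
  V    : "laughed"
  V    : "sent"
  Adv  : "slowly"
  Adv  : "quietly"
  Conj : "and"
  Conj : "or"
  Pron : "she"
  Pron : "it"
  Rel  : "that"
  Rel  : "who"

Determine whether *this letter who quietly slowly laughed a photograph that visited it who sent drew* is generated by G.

Grammatical

S
  NP
    NP
      Det: this
      N: letter
    RelC
      Rel: who
      VP
        AdvP
          Adv: quietly
        VP
          AdvP
            Adv: slowly
          VP
            V: laughed
            NP
              NP
                Det: a
                N: photograph
              RelC
                Rel: that
                VP
                  V: visited
                  NP
                    NP
                      Pron: it
                    RelC
                      Rel: who
                      VP
                        V: sent
  VP
    V: drew
Every word is introduced by a lexical rule and the phrasal rules combine the resulting categories into a single S.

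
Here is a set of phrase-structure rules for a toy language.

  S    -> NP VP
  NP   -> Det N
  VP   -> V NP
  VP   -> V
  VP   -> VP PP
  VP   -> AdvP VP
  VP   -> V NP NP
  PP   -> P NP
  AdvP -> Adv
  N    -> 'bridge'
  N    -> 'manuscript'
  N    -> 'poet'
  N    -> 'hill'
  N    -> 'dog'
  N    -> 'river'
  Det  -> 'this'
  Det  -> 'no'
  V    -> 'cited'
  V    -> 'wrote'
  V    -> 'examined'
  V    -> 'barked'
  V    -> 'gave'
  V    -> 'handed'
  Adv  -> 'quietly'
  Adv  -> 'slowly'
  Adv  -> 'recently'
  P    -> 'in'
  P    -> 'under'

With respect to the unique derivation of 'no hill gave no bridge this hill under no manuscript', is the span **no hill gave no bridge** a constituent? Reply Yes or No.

No

[S [NP [Det no] [N hill]] [VP [VP [V gave] [NP [Det no] [N bridge]] [NP [Det this] [N hill]]] [PP [P under] [NP [Det no] [N manuscript]]]]]
The smallest constituent containing 'no hill gave no bridge' is the S spanning 'no hill gave no bridge this hill under no manuscript'; no single node in the tree dominates exactly the given words.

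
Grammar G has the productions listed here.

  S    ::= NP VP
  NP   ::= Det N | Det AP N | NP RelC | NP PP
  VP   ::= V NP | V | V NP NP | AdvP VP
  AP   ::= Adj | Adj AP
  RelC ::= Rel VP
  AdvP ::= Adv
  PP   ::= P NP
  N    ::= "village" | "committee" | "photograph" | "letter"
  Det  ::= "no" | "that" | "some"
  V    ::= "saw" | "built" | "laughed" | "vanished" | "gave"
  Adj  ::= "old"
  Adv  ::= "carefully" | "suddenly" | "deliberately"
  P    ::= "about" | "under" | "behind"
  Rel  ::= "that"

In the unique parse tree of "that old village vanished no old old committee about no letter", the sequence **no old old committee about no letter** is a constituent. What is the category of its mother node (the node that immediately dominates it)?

VP

S
  NP
    Det: that
    AP
      Adj: old
    N: village
  VP
    V: vanished
    NP
      NP
        Det: no
        AP
          Adj: old
          AP
            Adj: old
        N: committee
      PP
        P: about
        NP
          Det: no
          N: letter
The span 'no old old committee about no letter' is the NP node built by NP → NP PP.
Its mother is the VP built by VP → V NP.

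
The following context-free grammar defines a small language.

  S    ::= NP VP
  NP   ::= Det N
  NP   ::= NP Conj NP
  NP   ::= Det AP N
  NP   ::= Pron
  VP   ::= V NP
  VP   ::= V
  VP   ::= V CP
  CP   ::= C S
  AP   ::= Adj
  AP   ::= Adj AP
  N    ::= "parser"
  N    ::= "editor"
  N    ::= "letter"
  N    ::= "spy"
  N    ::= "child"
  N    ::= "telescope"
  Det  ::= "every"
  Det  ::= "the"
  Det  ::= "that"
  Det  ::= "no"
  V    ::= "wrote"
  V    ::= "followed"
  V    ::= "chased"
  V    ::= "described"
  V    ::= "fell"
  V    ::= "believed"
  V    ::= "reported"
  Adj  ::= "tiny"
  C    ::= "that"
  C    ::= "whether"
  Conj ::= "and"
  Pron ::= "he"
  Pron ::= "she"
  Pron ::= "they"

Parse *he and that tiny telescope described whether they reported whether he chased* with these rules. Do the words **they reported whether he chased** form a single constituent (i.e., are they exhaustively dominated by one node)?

[S [NP [NP [Pron he]] [Conj and] [NP [Det that] [AP [Adj tiny]] [N telescope]]] [VP [V described] [CP [C whether] [S [NP [Pron they]] [VP [V reported] [CP [C whether] [S [NP [Pron he]] [VP [V chased]]]]]]]]]
The words 'they reported whether he chased' are exhaustively dominated by a single S node (built by S → NP VP), so they form a constituent.

Yes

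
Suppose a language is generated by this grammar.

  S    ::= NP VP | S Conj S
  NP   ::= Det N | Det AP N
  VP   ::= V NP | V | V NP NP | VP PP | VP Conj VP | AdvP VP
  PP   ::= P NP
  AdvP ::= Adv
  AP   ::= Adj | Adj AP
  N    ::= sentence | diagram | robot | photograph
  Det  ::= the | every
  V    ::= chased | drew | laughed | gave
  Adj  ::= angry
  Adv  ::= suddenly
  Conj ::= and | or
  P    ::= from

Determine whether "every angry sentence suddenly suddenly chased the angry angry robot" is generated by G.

Grammatical

[S [NP [Det every] [AP [Adj angry]] [N sentence]] [VP [AdvP [Adv suddenly]] [VP [AdvP [Adv suddenly]] [VP [V chased] [NP [Det the] [AP [Adj angry] [AP [Adj angry]]] [N robot]]]]]]
Every word is introduced by a lexical rule and the phrasal rules combine the resulting categories into a single S.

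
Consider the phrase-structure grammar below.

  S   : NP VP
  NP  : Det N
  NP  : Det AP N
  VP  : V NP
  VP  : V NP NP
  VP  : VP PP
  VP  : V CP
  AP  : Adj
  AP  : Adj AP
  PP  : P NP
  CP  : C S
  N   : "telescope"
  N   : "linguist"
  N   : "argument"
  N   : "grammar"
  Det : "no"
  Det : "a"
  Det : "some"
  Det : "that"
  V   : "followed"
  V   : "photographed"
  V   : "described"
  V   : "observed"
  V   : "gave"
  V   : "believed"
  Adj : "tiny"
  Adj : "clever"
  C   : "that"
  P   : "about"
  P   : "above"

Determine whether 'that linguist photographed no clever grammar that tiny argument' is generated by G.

S
  NP
    Det: that
    N: linguist
  VP
    V: photographed
    NP
      Det: no
      AP
        Adj: clever
      N: grammar
    NP
      Det: that
      AP
        Adj: tiny
      N: argument
Each bracket corresponds to one application of a listed rule, so the string is derivable from S.

Grammatical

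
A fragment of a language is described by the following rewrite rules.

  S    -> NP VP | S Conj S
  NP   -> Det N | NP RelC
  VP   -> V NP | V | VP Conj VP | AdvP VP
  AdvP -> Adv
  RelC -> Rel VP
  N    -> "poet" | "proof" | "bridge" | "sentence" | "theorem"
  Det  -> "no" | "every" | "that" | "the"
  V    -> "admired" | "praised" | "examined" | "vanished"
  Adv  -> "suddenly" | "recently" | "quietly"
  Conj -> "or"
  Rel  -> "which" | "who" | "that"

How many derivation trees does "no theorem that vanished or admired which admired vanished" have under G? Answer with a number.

1

[S [NP [NP [NP [Det no] [N theorem]] [RelC [Rel that] [VP [VP [V vanished]] [Conj or] [VP [V admired]]]]] [RelC [Rel which] [VP [V admired]]]] [VP [V vanished]]]
No rule offers an alternative attachment or grouping for any span, so this is the only derivation.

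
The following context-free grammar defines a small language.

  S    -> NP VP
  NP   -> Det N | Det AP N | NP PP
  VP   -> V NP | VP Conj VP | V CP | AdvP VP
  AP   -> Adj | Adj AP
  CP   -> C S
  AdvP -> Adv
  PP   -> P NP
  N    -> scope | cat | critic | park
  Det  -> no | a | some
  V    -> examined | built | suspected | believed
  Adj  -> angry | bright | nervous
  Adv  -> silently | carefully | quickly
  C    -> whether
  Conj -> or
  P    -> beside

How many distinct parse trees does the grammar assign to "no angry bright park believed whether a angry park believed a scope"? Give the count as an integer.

[S [NP [Det no] [AP [Adj angry] [AP [Adj bright]]] [N park]] [VP [V believed] [CP [C whether] [S [NP [Det a] [AP [Adj angry]] [N park]] [VP [V believed] [NP [Det a] [N scope]]]]]]]
No rule offers an alternative attachment or grouping for any span, so this is the only derivation.

1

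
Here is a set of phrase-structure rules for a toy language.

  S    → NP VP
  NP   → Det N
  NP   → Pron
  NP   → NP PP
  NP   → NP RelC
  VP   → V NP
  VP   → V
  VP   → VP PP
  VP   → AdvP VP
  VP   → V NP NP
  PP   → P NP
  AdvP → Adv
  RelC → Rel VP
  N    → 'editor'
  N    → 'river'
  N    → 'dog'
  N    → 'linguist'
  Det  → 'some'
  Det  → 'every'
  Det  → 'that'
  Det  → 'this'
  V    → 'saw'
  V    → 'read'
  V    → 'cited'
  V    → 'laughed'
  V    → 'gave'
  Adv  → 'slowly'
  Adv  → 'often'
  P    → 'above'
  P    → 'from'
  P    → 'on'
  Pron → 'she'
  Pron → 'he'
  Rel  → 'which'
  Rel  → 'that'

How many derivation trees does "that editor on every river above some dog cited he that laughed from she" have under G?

Two of the 6 distinct bracketings:
[S [NP [NP [Det that] [N editor]] [PP [P on] [NP [NP [Det every] [N river]] [PP [P above] [NP [Det some] [N dog]]]]]] [VP [V cited] [NP [NP [NP [Pron he]] [RelC [Rel that] [VP [V laughed]]]] [PP [P from] [NP [Pron she]]]]]]
[S [NP [NP [Det that] [N editor]] [PP [P on] [NP [NP [Det every] [N river]] [PP [P above] [NP [Det some] [N dog]]]]]] [VP [V cited] [NP [NP [Pron he]] [RelC [Rel that] [VP [VP [V laughed]] [PP [P from] [NP [Pron she]]]]]]]]
The difference turns on whether VP → VP PP is used at the relevant span, versus an alternative expansion of VP.

6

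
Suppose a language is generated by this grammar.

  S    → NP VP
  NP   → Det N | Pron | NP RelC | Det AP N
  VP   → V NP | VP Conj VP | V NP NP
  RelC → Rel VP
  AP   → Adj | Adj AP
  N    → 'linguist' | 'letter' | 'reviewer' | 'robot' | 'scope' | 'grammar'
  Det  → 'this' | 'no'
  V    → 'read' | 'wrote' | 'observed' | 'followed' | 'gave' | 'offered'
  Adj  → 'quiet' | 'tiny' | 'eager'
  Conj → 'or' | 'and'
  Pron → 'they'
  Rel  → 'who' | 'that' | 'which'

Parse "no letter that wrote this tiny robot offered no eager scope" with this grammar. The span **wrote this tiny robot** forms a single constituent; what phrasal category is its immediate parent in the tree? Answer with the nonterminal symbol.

S
  NP
    NP
      Det: no
      N: letter
    RelC
      Rel: that
      VP
        V: wrote
        NP
          Det: this
          AP
            Adj: tiny
          N: robot
  VP
    V: offered
    NP
      Det: no
      AP
        Adj: eager
      N: scope
The span 'wrote this tiny robot' is the VP node built by VP → V NP.
Its mother is the RelC built by RelC → Rel VP.

RelC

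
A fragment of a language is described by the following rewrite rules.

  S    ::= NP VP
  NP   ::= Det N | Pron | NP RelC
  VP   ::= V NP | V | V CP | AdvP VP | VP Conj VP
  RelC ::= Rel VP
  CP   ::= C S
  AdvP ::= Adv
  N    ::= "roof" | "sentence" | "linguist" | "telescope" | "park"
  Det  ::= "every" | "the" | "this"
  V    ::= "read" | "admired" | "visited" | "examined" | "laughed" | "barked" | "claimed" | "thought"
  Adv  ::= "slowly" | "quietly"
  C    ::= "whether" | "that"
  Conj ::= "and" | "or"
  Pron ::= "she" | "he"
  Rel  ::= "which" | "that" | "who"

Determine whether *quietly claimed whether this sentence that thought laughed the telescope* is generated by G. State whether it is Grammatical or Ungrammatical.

For S → NP VP, no prefix of the string parses as an NP.

Ungrammatical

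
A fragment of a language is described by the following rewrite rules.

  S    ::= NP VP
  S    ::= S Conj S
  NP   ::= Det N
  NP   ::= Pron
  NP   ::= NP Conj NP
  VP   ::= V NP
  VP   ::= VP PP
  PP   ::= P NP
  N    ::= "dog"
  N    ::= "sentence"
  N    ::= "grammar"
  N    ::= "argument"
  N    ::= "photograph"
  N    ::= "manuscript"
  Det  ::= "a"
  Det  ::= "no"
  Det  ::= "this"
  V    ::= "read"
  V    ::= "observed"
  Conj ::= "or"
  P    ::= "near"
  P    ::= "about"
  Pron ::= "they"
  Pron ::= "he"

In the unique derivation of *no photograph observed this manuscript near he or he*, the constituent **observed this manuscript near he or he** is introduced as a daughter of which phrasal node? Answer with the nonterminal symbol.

[S [NP [Det no] [N photograph]] [VP [VP [V observed] [NP [Det this] [N manuscript]]] [PP [P near] [NP [NP [Pron he]] [Conj or] [NP [Pron he]]]]]]
The span 'observed this manuscript near he or he' is the VP node built by VP → VP PP.
Its mother is the S built by S → NP VP.

S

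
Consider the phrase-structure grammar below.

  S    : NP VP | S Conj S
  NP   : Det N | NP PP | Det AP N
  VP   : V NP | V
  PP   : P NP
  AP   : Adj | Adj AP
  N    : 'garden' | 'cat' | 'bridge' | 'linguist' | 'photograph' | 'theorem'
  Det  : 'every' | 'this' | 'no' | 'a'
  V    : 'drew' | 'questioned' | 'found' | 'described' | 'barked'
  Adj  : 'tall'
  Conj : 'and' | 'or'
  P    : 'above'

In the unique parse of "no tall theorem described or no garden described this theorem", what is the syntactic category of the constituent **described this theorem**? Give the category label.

[S [S [NP [Det no] [AP [Adj tall]] [N theorem]] [VP [V described]]] [Conj or] [S [NP [Det no] [N garden]] [VP [V described] [NP [Det this] [N theorem]]]]]
The span 'described this theorem' is the VP node built by VP → V NP.

VP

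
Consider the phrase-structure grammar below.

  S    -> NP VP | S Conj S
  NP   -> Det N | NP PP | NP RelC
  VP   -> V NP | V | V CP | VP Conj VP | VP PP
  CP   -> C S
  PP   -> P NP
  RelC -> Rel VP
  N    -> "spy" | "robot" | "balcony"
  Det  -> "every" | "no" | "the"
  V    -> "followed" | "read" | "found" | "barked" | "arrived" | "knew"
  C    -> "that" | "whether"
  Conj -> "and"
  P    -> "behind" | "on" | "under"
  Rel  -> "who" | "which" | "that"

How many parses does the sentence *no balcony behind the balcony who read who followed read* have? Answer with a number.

Two of the 3 distinct bracketings:
[S [NP [NP [Det no] [N balcony]] [PP [P behind] [NP [NP [NP [Det the] [N balcony]] [RelC [Rel who] [VP [V read]]]] [RelC [Rel who] [VP [V followed]]]]]] [VP [V read]]]
[S [NP [NP [NP [Det no] [N balcony]] [PP [P behind] [NP [NP [Det the] [N balcony]] [RelC [Rel who] [VP [V read]]]]]] [RelC [Rel who] [VP [V followed]]]] [VP [V read]]]
The trees differ in how a recursive rule is bracketed over the same span.

3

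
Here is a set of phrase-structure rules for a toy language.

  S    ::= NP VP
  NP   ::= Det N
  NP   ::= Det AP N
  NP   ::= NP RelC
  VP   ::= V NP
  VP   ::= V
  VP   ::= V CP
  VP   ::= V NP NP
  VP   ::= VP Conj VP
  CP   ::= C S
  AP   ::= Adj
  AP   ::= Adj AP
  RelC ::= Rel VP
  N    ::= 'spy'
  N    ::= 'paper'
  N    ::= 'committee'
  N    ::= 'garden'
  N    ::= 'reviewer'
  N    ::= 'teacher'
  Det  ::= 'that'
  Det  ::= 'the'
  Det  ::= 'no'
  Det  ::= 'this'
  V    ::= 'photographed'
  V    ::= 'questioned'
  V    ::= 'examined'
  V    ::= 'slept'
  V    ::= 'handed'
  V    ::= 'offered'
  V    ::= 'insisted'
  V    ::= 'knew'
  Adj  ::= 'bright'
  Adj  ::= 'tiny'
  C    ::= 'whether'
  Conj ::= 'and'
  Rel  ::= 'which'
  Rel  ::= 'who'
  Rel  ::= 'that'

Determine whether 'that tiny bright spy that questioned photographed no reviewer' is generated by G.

[S [NP [NP [Det that] [AP [Adj tiny] [AP [Adj bright]]] [N spy]] [RelC [Rel that] [VP [V questioned]]]] [VP [V photographed] [NP [Det no] [N reviewer]]]]
Each bracket corresponds to one application of a listed rule, so the string is derivable from S.

Grammatical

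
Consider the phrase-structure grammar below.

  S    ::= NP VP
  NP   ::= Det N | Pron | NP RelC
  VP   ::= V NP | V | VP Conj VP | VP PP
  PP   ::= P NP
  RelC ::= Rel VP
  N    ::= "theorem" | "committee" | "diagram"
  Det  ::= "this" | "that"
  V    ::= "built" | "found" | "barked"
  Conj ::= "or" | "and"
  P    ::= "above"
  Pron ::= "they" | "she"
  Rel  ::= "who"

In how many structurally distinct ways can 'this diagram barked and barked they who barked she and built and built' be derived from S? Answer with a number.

Two of the 9 distinct bracketings:
[S [NP [Det this] [N diagram]] [VP [VP [V barked]] [Conj and] [VP [V barked] [NP [NP [Pron they]] [RelC [Rel who] [VP [VP [V barked] [NP [Pron she]]] [Conj and] [VP [VP [V built]] [Conj and] [VP [V built]]]]]]]]]
[S [NP [Det this] [N diagram]] [VP [VP [V barked]] [Conj and] [VP [V barked] [NP [NP [Pron they]] [RelC [Rel who] [VP [VP [VP [V barked] [NP [Pron she]]] [Conj and] [VP [V built]]] [Conj and] [VP [V built]]]]]]]]
The trees differ in how a recursive rule is bracketed over the same span.

9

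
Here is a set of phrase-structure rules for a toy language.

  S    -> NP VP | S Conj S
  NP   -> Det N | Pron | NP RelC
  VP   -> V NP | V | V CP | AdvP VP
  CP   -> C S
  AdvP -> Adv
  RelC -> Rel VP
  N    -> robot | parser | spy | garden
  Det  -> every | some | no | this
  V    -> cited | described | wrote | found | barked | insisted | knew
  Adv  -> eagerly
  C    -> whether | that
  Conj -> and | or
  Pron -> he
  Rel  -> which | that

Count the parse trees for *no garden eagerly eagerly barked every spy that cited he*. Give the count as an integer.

[S [NP [Det no] [N garden]] [VP [AdvP [Adv eagerly]] [VP [AdvP [Adv eagerly]] [VP [V barked] [NP [NP [Det every] [N spy]] [RelC [Rel that] [VP [V cited] [NP [Pron he]]]]]]]]]
No rule offers an alternative attachment or grouping for any span, so this is the only derivation.

1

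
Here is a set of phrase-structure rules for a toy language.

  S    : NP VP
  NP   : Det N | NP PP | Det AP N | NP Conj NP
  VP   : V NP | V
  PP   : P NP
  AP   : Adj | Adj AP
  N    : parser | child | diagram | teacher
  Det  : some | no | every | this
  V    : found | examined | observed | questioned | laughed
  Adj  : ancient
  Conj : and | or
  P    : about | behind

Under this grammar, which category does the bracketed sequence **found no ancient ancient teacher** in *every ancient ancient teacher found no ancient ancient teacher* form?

S
  NP
    Det: every
    AP
      Adj: ancient
      AP
        Adj: ancient
    N: teacher
  VP
    V: found
    NP
      Det: no
      AP
        Adj: ancient
        AP
          Adj: ancient
      N: teacher
The span 'found no ancient ancient teacher' is the VP node built by VP → V NP.

VP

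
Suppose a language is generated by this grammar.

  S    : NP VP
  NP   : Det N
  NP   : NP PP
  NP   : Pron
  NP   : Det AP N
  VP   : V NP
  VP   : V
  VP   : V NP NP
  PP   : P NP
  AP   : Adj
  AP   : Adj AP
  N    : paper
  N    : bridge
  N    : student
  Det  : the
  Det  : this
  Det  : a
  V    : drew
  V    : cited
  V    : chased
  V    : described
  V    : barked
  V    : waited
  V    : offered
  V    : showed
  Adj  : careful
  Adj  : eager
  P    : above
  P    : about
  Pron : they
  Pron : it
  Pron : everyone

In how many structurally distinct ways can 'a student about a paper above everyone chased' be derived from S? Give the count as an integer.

The two bracketings:
[S [NP [NP [Det a] [N student]] [PP [P about] [NP [NP [Det a] [N paper]] [PP [P above] [NP [Pron everyone]]]]]] [VP [V chased]]]
[S [NP [NP [NP [Det a] [N student]] [PP [P about] [NP [Det a] [N paper]]]] [PP [P above] [NP [Pron everyone]]]] [VP [V chased]]]
The trees differ in how a recursive rule is bracketed over the same span.

2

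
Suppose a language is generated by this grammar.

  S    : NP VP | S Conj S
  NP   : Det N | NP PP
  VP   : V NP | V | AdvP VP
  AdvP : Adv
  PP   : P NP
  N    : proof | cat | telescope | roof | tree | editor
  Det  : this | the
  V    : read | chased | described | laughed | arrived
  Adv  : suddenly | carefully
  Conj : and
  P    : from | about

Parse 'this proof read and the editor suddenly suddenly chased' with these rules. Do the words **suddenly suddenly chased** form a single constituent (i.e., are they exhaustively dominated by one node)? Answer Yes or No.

Yes

[S [S [NP [Det this] [N proof]] [VP [V read]]] [Conj and] [S [NP [Det the] [N editor]] [VP [AdvP [Adv suddenly]] [VP [AdvP [Adv suddenly]] [VP [V chased]]]]]]
The words 'suddenly suddenly chased' are exhaustively dominated by a single VP node (built by VP → AdvP VP), so they form a constituent.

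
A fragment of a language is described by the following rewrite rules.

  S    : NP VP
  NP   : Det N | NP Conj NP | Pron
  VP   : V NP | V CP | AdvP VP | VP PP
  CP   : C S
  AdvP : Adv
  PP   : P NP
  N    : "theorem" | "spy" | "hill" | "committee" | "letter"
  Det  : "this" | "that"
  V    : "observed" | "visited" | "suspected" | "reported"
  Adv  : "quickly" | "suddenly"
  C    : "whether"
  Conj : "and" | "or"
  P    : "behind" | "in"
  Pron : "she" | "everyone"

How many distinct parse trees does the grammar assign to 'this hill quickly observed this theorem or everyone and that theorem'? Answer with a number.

2

The two bracketings:
[S [NP [Det this] [N hill]] [VP [AdvP [Adv quickly]] [VP [V observed] [NP [NP [Det this] [N theorem]] [Conj or] [NP [NP [Pron everyone]] [Conj and] [NP [Det that] [N theorem]]]]]]]
[S [NP [Det this] [N hill]] [VP [AdvP [Adv quickly]] [VP [V observed] [NP [NP [NP [Det this] [N theorem]] [Conj or] [NP [Pron everyone]]] [Conj and] [NP [Det that] [N theorem]]]]]]
The trees differ in how a recursive rule is bracketed over the same span.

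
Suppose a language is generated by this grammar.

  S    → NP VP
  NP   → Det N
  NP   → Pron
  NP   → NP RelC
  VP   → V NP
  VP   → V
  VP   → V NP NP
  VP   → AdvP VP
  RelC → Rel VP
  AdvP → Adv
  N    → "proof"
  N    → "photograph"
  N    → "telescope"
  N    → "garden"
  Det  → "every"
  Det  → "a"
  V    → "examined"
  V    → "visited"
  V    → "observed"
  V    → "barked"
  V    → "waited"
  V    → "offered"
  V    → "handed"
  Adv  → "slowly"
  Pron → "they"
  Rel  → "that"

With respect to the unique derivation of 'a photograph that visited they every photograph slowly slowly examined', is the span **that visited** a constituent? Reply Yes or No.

No

[S [NP [NP [Det a] [N photograph]] [RelC [Rel that] [VP [V visited] [NP [Pron they]] [NP [Det every] [N photograph]]]]] [VP [AdvP [Adv slowly]] [VP [AdvP [Adv slowly]] [VP [V examined]]]]]
The smallest constituent containing 'that visited' is the RelC spanning 'that visited they every photograph'; no single node in the tree dominates exactly the given words.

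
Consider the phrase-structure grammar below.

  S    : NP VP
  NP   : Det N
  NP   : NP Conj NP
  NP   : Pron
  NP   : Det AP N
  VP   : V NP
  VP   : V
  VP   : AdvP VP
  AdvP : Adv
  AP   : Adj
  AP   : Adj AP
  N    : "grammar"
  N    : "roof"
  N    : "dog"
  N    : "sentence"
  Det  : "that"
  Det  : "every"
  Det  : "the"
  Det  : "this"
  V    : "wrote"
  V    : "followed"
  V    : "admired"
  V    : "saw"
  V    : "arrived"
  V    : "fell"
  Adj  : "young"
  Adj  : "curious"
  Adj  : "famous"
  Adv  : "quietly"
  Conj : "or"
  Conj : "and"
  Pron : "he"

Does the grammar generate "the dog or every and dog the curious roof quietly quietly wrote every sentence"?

Ungrammatical

A Det word can never sit immediately before a Conj word in any string this grammar generates, so the substring 'every and' rules out a derivation.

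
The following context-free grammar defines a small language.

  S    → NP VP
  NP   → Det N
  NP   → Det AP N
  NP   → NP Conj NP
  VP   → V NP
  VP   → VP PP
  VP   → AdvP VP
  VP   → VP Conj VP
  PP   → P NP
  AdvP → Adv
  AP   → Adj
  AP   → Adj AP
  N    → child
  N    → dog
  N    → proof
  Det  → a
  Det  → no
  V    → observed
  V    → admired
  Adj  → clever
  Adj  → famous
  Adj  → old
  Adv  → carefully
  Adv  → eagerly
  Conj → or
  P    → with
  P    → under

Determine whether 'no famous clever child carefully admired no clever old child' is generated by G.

S
  NP
    Det: no
    AP
      Adj: famous
      AP
        Adj: clever
    N: child
  VP
    AdvP
      Adv: carefully
    VP
      V: admired
      NP
        Det: no
        AP
          Adj: clever
          AP
            Adj: old
        N: child
Each bracket corresponds to one application of a listed rule, so the string is derivable from S.

Grammatical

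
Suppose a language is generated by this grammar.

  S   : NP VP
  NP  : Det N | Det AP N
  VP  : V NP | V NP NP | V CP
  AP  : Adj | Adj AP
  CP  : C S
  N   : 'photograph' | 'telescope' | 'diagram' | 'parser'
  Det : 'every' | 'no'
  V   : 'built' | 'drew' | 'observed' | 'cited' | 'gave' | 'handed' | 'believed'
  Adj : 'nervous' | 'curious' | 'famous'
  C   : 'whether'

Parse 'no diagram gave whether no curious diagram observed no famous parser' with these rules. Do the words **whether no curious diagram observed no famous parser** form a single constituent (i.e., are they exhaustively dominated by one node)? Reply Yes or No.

[S [NP [Det no] [N diagram]] [VP [V gave] [CP [C whether] [S [NP [Det no] [AP [Adj curious]] [N diagram]] [VP [V observed] [NP [Det no] [AP [Adj famous]] [N parser]]]]]]]
The words 'whether no curious diagram observed no famous parser' are exhaustively dominated by a single CP node (built by CP → C S), so they form a constituent.

Yes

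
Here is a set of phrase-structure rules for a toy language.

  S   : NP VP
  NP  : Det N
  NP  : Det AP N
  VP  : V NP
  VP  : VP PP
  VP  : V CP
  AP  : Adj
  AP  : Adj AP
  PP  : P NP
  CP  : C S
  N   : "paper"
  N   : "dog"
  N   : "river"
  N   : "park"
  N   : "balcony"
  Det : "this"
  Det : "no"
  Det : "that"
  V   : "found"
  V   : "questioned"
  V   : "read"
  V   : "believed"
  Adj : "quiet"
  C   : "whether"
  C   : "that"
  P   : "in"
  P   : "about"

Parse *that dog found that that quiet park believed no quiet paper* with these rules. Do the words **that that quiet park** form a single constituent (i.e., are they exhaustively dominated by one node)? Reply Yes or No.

No

[S [NP [Det that] [N dog]] [VP [V found] [CP [C that] [S [NP [Det that] [AP [Adj quiet]] [N park]] [VP [V believed] [NP [Det no] [AP [Adj quiet]] [N paper]]]]]]]
The smallest constituent containing 'that that quiet park' is the CP spanning 'that that quiet park believed no quiet paper'; no single node in the tree dominates exactly the given words.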